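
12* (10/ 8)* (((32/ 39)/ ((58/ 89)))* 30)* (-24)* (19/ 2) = -48700800/377 = -129179.84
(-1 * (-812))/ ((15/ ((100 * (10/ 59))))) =162400/177 = 917.51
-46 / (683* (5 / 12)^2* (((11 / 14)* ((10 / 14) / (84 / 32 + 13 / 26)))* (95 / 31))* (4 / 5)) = -628866/713735 = -0.88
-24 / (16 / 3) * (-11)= 99/2 = 49.50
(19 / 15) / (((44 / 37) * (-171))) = -37/5940 = -0.01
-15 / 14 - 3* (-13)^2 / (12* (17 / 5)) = -6425/476 = -13.50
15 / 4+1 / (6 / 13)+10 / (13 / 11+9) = 1159/168 = 6.90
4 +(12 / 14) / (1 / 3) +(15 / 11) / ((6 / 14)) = 751/77 = 9.75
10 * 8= 80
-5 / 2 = -2.50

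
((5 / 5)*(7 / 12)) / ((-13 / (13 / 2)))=-7/24 = -0.29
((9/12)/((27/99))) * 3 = 8.25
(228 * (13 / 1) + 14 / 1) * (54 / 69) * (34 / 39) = 607512/299 = 2031.81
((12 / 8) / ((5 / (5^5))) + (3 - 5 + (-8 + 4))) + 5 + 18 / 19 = 35623/38 = 937.45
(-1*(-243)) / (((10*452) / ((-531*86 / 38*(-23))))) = 127613637/85880 = 1485.95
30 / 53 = 0.57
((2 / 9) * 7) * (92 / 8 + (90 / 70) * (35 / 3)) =371/9 = 41.22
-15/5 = -3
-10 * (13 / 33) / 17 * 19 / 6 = -1235/1683 = -0.73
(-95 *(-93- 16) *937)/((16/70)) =339592225/8 = 42449028.12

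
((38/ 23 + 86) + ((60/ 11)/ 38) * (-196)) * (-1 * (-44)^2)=-115227.24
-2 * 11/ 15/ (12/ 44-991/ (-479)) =-57959/92535 = -0.63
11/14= 0.79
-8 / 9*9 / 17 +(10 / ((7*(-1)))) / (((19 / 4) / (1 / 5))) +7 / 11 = 2627/24871 = 0.11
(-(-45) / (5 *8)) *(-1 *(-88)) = 99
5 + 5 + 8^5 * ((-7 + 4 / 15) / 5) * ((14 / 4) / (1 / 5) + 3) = -67845394/75 = -904605.25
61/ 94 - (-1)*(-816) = -76643/94 = -815.35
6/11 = 0.55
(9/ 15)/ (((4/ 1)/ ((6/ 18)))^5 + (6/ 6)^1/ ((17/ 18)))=17/7050270 = 0.00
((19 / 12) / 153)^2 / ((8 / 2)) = 361/13483584 = 0.00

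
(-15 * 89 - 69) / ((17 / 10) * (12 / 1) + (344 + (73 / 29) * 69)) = -203580/78023 = -2.61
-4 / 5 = -0.80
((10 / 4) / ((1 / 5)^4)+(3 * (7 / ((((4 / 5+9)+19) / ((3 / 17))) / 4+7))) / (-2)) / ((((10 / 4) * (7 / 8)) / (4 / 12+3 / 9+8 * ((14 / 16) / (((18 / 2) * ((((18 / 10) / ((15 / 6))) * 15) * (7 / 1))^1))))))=28078552/58077 = 483.47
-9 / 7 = -1.29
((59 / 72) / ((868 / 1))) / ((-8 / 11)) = -649/499968 = 0.00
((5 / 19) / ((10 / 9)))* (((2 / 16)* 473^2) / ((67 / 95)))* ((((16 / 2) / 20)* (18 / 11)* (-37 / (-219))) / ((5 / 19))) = 386054559/97820 = 3946.58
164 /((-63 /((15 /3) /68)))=-205/1071 = -0.19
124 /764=0.16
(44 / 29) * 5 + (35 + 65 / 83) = 104390/2407 = 43.37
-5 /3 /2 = -5/6 = -0.83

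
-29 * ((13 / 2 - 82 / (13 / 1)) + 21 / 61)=-15.56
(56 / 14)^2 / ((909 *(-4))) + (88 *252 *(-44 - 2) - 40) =-927303628/909 = -1020136.00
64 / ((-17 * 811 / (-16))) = 1024/13787 = 0.07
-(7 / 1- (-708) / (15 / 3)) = -743/5 = -148.60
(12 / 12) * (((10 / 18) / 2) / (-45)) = -1/162 = -0.01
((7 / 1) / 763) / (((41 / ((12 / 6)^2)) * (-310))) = -2/692695 = 0.00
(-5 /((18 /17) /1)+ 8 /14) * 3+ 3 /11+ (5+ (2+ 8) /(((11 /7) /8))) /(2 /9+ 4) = 4661/4389 = 1.06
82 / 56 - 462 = -12895/28 = -460.54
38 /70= 0.54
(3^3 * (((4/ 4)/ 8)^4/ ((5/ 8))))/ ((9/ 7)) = 21/2560 = 0.01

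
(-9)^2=81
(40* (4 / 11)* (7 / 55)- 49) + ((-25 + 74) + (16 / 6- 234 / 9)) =-7798/363 = -21.48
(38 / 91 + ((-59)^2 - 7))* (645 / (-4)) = -50982735/91 = -560249.84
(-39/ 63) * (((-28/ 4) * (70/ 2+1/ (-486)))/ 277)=221117/403866 = 0.55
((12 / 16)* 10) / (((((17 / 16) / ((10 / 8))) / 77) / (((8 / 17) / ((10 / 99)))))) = 914760/289 = 3165.26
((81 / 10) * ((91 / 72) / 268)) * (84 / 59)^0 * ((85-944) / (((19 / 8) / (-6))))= 2110563/25460 = 82.90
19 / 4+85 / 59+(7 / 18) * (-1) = 12323/2124 = 5.80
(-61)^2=3721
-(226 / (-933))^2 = -51076/870489 = -0.06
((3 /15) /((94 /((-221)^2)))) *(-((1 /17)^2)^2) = -169/135830 = 0.00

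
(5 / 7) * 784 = 560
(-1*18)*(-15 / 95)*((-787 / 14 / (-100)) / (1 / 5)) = 7.99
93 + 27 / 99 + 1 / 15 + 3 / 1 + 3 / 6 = 31957/330 = 96.84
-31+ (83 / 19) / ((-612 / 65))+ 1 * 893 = 10017941/11628 = 861.54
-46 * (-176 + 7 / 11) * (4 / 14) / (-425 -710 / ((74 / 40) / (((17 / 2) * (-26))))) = 0.03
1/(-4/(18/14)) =-9/28 = -0.32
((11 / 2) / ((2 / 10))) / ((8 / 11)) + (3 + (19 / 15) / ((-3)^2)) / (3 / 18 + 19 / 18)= 40.38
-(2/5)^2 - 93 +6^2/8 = -4433/50 = -88.66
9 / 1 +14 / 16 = 79/8 = 9.88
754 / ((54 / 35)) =13195/27 = 488.70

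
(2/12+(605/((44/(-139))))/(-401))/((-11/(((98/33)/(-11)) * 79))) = 91885927/9607158 = 9.56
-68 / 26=-34/13 = -2.62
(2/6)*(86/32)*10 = 215/24 = 8.96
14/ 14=1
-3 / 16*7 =-21/16 = -1.31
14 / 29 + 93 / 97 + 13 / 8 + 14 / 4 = 147773/22504 = 6.57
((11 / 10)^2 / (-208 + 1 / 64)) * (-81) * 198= 1149984/12325 = 93.30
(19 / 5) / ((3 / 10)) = 38/3 = 12.67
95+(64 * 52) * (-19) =-63137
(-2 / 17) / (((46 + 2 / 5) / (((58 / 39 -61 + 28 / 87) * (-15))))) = -1673625/743444 = -2.25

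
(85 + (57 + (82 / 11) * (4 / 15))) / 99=23758/16335 = 1.45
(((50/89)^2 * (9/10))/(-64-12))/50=-45/601996 = 0.00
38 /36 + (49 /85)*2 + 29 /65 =52801/19890 = 2.65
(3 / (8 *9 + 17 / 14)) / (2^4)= 21/8200 = 0.00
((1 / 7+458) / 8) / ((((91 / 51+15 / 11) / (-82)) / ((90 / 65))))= -663877863/321412 = -2065.50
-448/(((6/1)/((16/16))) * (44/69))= -1288/11 = -117.09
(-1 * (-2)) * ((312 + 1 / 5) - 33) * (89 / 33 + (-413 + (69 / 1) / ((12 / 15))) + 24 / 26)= -387034718/2145 = -180435.77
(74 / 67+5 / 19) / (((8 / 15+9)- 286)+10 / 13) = -339495/68437753 = 0.00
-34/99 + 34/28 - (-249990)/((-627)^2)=8292857/5503806 = 1.51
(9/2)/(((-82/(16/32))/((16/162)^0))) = -9/328 = -0.03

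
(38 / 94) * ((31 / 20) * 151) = 94.62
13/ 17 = 0.76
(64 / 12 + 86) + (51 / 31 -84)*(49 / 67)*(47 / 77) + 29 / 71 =267546646/4866411 = 54.98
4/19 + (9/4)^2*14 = 10805/152 = 71.09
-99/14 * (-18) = 891/7 = 127.29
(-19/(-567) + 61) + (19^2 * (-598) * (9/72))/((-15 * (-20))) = -6558071/226800 = -28.92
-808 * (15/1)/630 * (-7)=134.67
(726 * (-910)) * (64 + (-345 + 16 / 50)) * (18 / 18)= 927170244/5 = 185434048.80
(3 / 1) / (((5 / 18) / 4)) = 216/5 = 43.20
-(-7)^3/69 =343/69 = 4.97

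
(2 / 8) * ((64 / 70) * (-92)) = -736/35 = -21.03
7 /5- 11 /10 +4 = 43/10 = 4.30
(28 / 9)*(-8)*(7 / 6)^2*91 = -249704/81 = -3082.77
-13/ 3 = -4.33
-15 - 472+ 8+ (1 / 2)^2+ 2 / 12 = -5743/12 = -478.58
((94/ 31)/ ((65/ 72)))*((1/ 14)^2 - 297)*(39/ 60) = -24623253/37975 = -648.41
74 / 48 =37/24 = 1.54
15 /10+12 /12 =5/2 = 2.50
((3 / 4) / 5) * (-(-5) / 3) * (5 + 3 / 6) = 11/8 = 1.38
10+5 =15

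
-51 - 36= -87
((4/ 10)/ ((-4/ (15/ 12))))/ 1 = -1/8 = -0.12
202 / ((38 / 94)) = 9494/19 = 499.68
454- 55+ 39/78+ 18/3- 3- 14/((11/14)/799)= -304353/22 = -13834.23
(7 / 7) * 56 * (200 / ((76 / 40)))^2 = 224000000/361 = 620498.61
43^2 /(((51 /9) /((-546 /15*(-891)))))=899512614/85 = 10582501.34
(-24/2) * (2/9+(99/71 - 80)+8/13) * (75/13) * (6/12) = 2691.97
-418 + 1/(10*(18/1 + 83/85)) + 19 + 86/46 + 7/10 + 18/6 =-72978401/185495 = -393.43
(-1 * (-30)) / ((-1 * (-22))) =15/11 = 1.36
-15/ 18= -5/6 = -0.83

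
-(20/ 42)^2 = -100/441 = -0.23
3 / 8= 0.38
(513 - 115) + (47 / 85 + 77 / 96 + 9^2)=3919697/8160 = 480.36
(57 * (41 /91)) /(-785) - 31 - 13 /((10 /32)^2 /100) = -953159542/71435 = -13343.03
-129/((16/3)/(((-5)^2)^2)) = -241875/16 = -15117.19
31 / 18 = 1.72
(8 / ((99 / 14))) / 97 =112/9603 = 0.01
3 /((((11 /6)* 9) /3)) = 6/11 = 0.55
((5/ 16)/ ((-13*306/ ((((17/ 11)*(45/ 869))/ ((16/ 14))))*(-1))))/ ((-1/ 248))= -5425/3976544 = 0.00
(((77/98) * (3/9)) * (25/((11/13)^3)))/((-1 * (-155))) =0.07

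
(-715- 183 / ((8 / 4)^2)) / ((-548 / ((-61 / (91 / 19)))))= -3526837/199472 = -17.68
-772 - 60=-832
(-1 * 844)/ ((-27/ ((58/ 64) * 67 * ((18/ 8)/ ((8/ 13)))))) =5329649/768 = 6939.65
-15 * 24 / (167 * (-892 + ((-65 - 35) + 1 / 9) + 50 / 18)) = 1620/743317 = 0.00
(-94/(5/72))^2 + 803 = 45825899/25 = 1833035.96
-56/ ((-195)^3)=56/7414875 = 0.00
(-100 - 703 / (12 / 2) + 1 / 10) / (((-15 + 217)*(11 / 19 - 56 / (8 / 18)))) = 30932/3610245 = 0.01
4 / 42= 2/21 = 0.10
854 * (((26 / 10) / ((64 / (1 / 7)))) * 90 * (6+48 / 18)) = 30927/8 = 3865.88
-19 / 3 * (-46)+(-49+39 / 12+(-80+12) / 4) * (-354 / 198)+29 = 19031/44 = 432.52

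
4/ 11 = 0.36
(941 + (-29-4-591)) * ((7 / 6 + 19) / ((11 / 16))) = 27896/3 = 9298.67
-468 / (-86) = 234/43 = 5.44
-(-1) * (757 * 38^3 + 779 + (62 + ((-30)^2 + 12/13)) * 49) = 540618861/13 = 41586066.23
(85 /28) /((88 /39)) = 1.35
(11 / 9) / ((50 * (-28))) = -11/12600 = 0.00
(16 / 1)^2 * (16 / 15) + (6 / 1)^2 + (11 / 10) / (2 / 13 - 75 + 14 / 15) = 133630901/432390 = 309.05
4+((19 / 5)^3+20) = 9859/125 = 78.87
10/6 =5/3 = 1.67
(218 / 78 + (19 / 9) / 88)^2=842334529/106007616 = 7.95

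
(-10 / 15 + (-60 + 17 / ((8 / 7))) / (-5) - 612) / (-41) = 72437/4920 = 14.72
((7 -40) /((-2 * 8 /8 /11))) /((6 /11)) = 1331/4 = 332.75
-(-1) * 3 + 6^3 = 219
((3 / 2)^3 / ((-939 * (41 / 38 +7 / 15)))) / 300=-171/22060240 = 0.00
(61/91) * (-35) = -305/13 = -23.46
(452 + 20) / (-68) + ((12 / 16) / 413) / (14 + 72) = -16764445/2415224 = -6.94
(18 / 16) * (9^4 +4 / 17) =1003869/136 = 7381.39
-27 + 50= 23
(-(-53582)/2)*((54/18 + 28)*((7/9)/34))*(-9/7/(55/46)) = -19101983/935 = -20429.93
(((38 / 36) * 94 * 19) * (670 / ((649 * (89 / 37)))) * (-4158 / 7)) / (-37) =68207340/5251 = 12989.40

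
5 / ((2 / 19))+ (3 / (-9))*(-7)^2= 187/6 = 31.17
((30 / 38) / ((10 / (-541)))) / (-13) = 1623/494 = 3.29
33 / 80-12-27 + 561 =41793/80 = 522.41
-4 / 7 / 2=-2/7 = -0.29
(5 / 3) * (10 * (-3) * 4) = -200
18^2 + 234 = 558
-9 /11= -0.82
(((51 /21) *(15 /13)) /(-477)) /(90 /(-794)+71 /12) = -134980/133341481 = 0.00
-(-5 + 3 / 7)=32/7 = 4.57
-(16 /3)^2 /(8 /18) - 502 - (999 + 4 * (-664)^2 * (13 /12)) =-5736343/3 = -1912114.33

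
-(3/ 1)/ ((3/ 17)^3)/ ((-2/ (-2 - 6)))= -19652/9 = -2183.56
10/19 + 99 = 1891/19 = 99.53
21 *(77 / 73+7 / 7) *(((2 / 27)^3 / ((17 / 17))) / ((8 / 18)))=700/17739 = 0.04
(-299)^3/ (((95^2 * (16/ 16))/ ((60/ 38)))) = -160385394/34295 = -4676.64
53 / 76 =0.70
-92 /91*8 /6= -368/273 = -1.35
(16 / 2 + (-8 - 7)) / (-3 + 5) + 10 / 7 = -29/14 = -2.07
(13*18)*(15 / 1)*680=2386800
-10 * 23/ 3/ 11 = -230/33 = -6.97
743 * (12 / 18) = 1486/3 = 495.33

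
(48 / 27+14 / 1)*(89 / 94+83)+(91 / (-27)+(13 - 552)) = 992515/1269 = 782.12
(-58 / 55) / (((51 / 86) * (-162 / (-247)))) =-616018/227205 = -2.71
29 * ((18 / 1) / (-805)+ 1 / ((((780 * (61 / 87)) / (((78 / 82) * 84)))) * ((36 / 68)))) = 14807197/2013305 = 7.35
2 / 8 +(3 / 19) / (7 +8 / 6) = 511/1900 = 0.27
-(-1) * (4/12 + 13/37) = 76/111 = 0.68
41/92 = 0.45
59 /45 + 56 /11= 6.40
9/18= 1/2 = 0.50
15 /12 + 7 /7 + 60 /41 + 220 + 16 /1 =39313/164 = 239.71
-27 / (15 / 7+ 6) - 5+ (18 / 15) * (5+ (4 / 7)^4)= -499036/228095 = -2.19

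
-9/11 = -0.82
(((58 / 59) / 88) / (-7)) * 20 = -0.03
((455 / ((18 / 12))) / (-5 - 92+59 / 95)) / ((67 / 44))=-135850/65727 = -2.07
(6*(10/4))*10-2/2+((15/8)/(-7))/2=16673/112 = 148.87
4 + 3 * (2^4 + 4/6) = 54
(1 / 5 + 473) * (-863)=-2041858/5 = -408371.60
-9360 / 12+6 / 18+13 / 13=-2336/3 = -778.67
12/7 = 1.71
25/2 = 12.50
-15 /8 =-1.88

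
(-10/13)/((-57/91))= 70/57 = 1.23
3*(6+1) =21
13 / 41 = 0.32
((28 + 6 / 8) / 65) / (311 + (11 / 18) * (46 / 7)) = 1449/1031992 = 0.00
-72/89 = -0.81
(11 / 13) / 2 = 11/26 = 0.42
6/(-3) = -2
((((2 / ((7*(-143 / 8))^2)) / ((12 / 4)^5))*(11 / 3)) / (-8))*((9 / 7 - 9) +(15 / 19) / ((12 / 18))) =1544/981323343 = 0.00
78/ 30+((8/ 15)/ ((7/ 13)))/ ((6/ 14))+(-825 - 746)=-70474/45 = -1566.09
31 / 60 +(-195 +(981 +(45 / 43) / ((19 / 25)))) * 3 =115816987/49020 = 2362.65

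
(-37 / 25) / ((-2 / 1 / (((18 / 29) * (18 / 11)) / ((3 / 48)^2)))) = 1534464/7975 = 192.41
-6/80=-3/40 = -0.08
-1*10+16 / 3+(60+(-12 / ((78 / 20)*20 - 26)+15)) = 2734/39 = 70.10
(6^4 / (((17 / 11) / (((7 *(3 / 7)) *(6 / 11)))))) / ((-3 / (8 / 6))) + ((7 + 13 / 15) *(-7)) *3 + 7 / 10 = -26329/34 = -774.38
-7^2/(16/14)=-343/8 = -42.88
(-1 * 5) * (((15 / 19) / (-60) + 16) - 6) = -3795/76 = -49.93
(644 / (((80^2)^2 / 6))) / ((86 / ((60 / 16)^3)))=13041/225443840 = 0.00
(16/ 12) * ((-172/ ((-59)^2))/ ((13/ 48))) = -11008/45253 = -0.24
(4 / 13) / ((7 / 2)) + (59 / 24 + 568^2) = 704616377/2184 = 322626.55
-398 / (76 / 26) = -2587/19 = -136.16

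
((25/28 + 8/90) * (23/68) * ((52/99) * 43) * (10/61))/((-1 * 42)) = -15904109/543292596 = -0.03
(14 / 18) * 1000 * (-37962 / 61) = -29526000/61 = -484032.79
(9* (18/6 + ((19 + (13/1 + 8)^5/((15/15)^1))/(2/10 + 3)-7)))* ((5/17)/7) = 6756795/14 = 482628.21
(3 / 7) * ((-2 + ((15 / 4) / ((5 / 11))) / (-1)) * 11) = -1353/28 = -48.32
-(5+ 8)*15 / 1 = -195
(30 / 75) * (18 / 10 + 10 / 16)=97/100 = 0.97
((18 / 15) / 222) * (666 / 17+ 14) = 904/3145 = 0.29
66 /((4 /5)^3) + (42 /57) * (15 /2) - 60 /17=1353015/10336 = 130.90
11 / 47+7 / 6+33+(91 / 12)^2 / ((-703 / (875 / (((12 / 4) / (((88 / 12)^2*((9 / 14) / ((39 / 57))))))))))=-439905643/375624 = -1171.13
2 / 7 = 0.29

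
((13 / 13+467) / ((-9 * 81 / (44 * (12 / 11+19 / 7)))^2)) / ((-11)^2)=71426368/350101521 = 0.20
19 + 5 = 24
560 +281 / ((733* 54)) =22166201/39582 = 560.01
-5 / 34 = -0.15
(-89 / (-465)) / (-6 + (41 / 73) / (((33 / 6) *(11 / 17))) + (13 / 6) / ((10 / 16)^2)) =-3930685/6068932 = -0.65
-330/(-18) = 55/3 = 18.33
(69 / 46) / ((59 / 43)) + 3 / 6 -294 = -17252/59 = -292.41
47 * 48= 2256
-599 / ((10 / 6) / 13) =-23361/5 = -4672.20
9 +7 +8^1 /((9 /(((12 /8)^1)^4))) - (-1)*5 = 51/2 = 25.50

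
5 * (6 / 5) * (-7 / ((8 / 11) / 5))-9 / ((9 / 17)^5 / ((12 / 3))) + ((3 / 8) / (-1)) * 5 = -60689749/52488 = -1156.26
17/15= 1.13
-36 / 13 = -2.77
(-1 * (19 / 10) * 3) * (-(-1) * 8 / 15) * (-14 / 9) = 1064/225 = 4.73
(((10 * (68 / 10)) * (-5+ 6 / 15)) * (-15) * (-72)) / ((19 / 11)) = -3716064/19 = -195582.32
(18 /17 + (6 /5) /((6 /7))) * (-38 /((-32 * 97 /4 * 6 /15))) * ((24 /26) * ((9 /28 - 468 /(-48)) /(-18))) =-186637/1200472 = -0.16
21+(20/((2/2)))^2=421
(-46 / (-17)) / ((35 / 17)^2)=782/1225 = 0.64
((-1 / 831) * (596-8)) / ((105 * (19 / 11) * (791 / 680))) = -5984/1784157 = 0.00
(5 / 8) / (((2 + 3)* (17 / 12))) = 3/34 = 0.09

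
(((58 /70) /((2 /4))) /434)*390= 2262/1519 = 1.49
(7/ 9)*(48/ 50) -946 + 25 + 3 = -917.25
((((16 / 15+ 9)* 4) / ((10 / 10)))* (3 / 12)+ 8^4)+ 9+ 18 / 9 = 61756/15 = 4117.07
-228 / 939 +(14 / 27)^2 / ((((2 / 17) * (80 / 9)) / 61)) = 15658229/1014120 = 15.44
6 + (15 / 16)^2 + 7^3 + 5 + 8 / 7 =637991/1792 = 356.02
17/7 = 2.43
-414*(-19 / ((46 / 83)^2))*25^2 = 736261875/46 = 16005692.93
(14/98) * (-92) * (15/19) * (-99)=136620/133 = 1027.22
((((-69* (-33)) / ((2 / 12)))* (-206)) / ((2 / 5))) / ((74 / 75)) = -263847375/37 = -7131010.14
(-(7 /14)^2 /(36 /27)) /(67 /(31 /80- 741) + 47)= -177747/44469488 = 0.00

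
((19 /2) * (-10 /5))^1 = -19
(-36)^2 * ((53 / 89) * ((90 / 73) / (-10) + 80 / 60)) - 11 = 5995973/6497 = 922.88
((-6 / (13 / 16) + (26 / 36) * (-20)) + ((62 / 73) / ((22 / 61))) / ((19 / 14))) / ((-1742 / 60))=358689200/518265033 = 0.69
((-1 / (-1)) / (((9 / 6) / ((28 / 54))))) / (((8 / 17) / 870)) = 17255/27 = 639.07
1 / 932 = 1/932 = 0.00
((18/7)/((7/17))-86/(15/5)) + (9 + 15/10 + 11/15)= -16447/1470 = -11.19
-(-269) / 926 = 269/926 = 0.29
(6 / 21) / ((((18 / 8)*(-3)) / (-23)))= 184/189 = 0.97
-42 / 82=-21/41 = -0.51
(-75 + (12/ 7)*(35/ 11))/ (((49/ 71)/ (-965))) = 52413975/539 = 97243.00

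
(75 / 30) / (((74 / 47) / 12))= 705/37 = 19.05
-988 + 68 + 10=-910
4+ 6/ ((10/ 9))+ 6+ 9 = 122/5 = 24.40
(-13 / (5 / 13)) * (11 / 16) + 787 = 61101/80 = 763.76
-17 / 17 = -1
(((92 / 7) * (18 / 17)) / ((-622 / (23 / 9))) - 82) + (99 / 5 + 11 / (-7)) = -11811164/185045 = -63.83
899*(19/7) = 17081/7 = 2440.14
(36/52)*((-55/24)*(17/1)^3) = -810645/104 = -7794.66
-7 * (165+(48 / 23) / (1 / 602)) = -228837/23 = -9949.43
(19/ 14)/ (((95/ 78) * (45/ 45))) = 39/35 = 1.11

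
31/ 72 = 0.43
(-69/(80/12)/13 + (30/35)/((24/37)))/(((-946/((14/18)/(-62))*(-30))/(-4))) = 239/257335650 = 0.00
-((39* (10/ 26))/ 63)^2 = -25/441 = -0.06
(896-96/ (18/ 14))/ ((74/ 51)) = 20944/37 = 566.05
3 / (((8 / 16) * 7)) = 0.86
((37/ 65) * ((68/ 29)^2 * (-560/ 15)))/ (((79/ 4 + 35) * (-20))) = 19161856/179574525 = 0.11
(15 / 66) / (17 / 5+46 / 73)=1825/32362 = 0.06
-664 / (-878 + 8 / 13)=4316/5703 = 0.76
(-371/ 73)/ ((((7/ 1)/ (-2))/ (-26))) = -2756/73 = -37.75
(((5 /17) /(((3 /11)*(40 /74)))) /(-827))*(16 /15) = -1628/632655 = 0.00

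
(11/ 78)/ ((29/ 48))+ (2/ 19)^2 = 33276/136097 = 0.24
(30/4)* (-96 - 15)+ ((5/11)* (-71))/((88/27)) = -815445/968 = -842.40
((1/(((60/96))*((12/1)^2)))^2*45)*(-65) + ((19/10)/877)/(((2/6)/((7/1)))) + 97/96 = 877451/1262880 = 0.69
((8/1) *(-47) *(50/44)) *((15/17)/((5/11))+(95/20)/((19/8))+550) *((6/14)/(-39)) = 44259900/17017 = 2600.92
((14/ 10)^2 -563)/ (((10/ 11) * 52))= -77143/6500 = -11.87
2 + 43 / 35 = 113/35 = 3.23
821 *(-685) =-562385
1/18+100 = 1801/18 = 100.06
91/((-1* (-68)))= 91/68 = 1.34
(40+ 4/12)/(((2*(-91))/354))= -7139/91 = -78.45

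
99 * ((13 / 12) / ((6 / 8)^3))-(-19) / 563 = 1288315/5067 = 254.26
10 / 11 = 0.91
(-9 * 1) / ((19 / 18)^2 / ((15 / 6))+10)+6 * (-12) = -72.86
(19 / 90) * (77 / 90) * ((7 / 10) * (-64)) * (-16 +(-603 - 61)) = 11142208/2025 = 5502.32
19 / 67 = 0.28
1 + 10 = 11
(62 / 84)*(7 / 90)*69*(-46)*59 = -967541/90 = -10750.46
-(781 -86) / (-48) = 695/48 = 14.48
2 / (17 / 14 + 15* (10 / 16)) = 112/593 = 0.19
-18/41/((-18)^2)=-1/738 = 0.00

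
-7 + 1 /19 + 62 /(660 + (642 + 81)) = -6.90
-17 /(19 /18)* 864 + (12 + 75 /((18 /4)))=-791518/57 = -13886.28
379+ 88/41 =15627/41 = 381.15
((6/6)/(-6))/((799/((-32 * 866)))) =13856/2397 = 5.78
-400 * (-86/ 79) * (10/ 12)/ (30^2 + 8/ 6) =0.40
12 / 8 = 3/2 = 1.50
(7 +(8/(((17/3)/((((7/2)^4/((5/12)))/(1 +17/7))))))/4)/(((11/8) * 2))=59941/3740 = 16.03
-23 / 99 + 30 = 2947/99 = 29.77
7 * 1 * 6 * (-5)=-210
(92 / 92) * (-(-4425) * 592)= 2619600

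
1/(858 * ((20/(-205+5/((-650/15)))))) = -5333/446160 = -0.01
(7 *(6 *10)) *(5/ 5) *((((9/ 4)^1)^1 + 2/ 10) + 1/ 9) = 3227/3 = 1075.67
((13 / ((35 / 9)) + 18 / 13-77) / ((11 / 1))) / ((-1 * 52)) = 8221/65065 = 0.13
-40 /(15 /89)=-712/3 = -237.33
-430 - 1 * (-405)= -25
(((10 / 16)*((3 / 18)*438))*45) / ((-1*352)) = -16425/2816 = -5.83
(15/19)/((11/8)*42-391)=-60/25327 = 0.00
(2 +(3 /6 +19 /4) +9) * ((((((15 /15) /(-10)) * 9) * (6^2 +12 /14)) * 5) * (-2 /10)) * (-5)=-75465/28 = -2695.18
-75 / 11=-6.82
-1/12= -0.08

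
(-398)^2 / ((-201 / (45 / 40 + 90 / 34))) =-6771771/2278 = -2972.68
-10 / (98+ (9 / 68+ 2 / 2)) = -0.10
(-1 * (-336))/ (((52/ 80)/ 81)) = 544320/13 = 41870.77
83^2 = 6889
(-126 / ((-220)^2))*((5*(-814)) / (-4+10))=777/440 = 1.77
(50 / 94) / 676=25/31772 = 0.00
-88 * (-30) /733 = 3.60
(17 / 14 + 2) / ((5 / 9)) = 81/14 = 5.79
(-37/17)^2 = 1369/289 = 4.74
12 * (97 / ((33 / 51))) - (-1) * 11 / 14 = 277153/154 = 1799.69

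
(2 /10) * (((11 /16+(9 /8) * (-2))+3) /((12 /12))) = 23/80 = 0.29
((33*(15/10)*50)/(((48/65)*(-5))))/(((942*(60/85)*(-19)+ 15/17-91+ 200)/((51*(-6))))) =-1640925/100192 = -16.38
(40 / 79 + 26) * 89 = 186366/79 = 2359.06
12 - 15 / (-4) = 63/4 = 15.75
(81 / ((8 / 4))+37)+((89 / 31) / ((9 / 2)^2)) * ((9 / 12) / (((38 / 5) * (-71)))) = 87506035/1129113 = 77.50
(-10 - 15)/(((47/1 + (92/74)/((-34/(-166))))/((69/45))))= -0.72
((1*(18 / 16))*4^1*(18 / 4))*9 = 729/4 = 182.25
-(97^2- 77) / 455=-9332/455 = -20.51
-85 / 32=-2.66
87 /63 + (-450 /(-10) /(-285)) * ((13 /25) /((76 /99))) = 1.27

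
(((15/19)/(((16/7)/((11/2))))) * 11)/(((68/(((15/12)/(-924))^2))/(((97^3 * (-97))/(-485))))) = 22816825/222265344 = 0.10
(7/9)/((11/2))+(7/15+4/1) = 2281/495 = 4.61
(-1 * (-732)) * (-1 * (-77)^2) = -4340028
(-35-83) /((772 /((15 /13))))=-885/5018 = -0.18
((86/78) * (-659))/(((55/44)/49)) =-5554052/195 = -28482.32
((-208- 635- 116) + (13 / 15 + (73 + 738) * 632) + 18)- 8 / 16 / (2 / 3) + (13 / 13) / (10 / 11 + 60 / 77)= 399057133/780 = 511611.71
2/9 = 0.22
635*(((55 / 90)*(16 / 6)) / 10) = 2794/27 = 103.48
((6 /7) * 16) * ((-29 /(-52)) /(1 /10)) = 6960/91 = 76.48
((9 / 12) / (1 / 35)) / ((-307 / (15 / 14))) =-225/2456 = -0.09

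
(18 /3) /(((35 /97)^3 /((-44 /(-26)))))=120472836/557375 = 216.14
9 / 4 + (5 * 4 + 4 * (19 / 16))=27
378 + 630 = 1008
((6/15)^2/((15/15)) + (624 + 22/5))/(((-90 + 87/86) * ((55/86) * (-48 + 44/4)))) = 38740248/129782125 = 0.30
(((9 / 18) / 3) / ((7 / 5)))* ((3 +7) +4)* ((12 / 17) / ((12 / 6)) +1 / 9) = 355/459 = 0.77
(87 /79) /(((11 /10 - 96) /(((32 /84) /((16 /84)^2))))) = -0.12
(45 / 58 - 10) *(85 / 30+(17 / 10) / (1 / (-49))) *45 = 1937235/58 = 33400.60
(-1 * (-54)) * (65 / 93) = 1170/31 = 37.74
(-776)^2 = 602176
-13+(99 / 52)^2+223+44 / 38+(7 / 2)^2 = 11664023/51376 = 227.03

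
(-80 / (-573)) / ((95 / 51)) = 272/3629 = 0.07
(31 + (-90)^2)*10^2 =813100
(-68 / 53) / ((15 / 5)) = -0.43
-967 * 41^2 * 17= -27633959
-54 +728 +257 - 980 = -49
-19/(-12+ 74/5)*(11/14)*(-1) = 1045/196 = 5.33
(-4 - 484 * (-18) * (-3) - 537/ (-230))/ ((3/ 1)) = -6011663/690 = -8712.56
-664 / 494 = -1.34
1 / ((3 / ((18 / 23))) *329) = 6/7567 = 0.00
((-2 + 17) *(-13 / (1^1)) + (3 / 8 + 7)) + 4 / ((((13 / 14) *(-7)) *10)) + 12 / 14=-680059/3640 = -186.83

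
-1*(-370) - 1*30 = 340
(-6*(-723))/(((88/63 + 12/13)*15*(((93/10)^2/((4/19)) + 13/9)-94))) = 42633864/108849005 = 0.39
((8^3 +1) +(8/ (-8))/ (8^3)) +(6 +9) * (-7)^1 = 408.00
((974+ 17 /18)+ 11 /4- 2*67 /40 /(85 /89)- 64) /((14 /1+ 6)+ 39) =15.43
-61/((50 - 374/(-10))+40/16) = -0.68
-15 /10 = -3/2 = -1.50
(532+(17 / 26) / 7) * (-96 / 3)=-1549456/91 = -17026.99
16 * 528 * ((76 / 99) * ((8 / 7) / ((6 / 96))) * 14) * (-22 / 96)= -3424256/9 = -380472.89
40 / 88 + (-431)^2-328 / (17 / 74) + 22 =34474514/187 = 184355.69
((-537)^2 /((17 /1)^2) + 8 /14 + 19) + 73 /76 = 156569055/153748 = 1018.35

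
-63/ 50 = -1.26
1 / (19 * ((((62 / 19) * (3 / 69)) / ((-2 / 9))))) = -23/279 = -0.08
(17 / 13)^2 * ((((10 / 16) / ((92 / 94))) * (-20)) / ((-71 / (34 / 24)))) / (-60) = -1154555/158962752 = -0.01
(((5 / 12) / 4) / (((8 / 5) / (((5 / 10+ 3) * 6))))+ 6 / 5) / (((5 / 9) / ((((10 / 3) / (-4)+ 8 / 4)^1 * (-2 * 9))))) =-310527/3200 = -97.04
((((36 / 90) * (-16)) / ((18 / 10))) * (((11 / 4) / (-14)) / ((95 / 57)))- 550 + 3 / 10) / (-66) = 115349/13860 = 8.32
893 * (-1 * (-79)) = 70547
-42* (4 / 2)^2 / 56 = -3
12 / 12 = 1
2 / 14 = 1/7 = 0.14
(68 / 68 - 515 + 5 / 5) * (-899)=461187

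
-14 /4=-3.50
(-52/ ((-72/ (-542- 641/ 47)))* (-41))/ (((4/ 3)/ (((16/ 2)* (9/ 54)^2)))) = 4639765/1692 = 2742.18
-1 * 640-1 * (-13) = -627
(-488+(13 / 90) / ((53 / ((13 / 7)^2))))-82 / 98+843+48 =93999817/233730 = 402.17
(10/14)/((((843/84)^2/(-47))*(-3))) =26320/236883 = 0.11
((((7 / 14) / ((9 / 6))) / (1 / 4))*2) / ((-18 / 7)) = -1.04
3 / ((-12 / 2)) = -1/2 = -0.50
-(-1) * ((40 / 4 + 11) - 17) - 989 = -985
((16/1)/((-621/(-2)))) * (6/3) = 64/621 = 0.10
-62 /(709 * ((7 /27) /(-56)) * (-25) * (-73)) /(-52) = -3348/16821025 = 0.00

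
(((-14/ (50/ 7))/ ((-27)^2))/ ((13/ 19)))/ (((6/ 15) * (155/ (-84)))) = 13034/2448225 = 0.01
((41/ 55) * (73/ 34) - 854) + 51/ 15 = -1587629/1870 = -849.00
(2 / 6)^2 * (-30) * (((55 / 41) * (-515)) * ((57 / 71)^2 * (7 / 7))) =306759750/206681 = 1484.22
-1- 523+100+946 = 522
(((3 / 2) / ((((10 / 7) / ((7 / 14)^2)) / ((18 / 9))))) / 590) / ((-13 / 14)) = -147/153400 = 0.00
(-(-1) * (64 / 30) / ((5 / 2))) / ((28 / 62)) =992/525 = 1.89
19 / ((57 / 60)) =20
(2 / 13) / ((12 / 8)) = 4/39 = 0.10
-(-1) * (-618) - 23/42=-25979/42 = -618.55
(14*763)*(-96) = -1025472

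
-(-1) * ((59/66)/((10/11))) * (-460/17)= -1357/51 = -26.61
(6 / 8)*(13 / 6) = 13/8 = 1.62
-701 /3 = -233.67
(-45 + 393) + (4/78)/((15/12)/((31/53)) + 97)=348.00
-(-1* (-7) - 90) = 83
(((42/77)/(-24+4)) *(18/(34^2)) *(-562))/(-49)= -7587/1557710 = 0.00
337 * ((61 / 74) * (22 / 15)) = 226127/555 = 407.44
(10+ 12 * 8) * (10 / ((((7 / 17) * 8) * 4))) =4505/56 = 80.45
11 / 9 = 1.22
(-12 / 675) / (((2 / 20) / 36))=-32/5 = -6.40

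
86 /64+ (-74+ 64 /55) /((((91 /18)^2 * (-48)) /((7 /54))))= 2813819/2082080 = 1.35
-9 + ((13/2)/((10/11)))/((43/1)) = -8.83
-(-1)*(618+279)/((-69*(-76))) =13/76 = 0.17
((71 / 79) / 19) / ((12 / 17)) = 1207/18012 = 0.07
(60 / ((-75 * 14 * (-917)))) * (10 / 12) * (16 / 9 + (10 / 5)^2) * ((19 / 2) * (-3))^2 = 4693/19257 = 0.24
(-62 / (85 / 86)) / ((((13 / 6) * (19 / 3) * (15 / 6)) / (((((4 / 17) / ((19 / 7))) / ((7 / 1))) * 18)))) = -0.41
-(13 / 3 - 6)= 5/3 = 1.67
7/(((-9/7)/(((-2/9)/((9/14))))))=1372/729 = 1.88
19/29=0.66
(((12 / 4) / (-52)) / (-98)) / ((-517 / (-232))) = 87/329329 = 0.00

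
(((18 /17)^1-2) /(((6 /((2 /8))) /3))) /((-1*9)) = 2/153 = 0.01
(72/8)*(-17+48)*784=218736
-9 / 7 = -1.29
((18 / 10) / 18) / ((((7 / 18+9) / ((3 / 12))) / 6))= 27/1690 = 0.02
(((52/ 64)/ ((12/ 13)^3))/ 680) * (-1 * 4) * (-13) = 371293/4700160 = 0.08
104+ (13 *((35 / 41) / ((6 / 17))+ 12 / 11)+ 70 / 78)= 1765025/11726 = 150.52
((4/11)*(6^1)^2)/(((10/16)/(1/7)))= 1152/385 = 2.99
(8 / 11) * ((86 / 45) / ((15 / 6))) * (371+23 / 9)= 4626112/22275 = 207.68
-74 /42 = -37/21 = -1.76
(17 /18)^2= 289/324 = 0.89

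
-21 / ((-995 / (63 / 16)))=1323/15920 = 0.08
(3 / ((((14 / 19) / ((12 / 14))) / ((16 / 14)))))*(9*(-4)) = -49248/343 = -143.58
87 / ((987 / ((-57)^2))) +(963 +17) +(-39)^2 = 917050/329 = 2787.39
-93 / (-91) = 1.02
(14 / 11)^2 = 196/121 = 1.62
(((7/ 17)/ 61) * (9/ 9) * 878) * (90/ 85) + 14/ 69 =7880138/1216401 = 6.48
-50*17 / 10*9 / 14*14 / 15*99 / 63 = -561/7 = -80.14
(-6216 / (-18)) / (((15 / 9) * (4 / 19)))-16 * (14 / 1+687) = -51159/5 = -10231.80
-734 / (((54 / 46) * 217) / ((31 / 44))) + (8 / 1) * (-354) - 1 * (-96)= -11384729/4158 = -2738.03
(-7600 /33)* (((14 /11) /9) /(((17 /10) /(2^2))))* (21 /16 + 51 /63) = -27094000/166617 = -162.61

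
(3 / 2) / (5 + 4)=1/6 = 0.17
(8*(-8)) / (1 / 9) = -576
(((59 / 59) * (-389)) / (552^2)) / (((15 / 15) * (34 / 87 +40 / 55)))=-124091/108677760 = 0.00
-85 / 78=-1.09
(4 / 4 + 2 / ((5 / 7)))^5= 2476099/3125 = 792.35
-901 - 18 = -919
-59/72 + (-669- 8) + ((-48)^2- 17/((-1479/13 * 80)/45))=6791281/4176 = 1626.26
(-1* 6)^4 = 1296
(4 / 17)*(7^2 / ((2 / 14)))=1372/17 = 80.71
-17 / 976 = -0.02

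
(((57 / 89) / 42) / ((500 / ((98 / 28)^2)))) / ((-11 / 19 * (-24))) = 2527/93984000 = 0.00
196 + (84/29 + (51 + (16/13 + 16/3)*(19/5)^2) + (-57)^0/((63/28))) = 29275367/84825 = 345.13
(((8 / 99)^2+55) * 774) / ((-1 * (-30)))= 23182117/16335 = 1419.17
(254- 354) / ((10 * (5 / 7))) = -14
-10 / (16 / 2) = -5/4 = -1.25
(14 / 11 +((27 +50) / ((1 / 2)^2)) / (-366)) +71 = 143791/2013 = 71.43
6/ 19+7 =139/19 = 7.32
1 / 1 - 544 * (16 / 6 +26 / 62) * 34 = -57078.05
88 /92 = 22/23 = 0.96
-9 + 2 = -7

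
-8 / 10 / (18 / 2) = -4/45 = -0.09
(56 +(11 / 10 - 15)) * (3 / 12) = 421/40 = 10.52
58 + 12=70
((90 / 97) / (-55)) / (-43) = 18/45881 = 0.00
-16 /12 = -4/3 = -1.33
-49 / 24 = -2.04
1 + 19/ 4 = 23/4 = 5.75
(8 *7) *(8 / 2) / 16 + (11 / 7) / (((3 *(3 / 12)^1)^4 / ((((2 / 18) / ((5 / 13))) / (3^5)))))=86838638/6200145 = 14.01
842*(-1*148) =-124616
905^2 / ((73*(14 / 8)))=3276100/511 = 6411.15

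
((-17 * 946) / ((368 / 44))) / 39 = -49.30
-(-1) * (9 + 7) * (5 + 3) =128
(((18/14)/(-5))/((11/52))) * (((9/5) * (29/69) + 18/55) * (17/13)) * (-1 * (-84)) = -10068624/69575 = -144.72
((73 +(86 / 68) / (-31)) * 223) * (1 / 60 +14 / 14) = 348685699/21080 = 16541.07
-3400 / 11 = -309.09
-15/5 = -3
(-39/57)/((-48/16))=13/57 = 0.23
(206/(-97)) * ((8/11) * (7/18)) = -5768/9603 = -0.60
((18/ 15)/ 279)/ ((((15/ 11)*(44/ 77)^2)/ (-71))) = -38269/55800 = -0.69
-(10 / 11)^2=-100/121 = -0.83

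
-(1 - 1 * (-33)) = -34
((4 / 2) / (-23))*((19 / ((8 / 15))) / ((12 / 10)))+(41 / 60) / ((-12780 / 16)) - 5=-66862919/8818200 = -7.58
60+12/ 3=64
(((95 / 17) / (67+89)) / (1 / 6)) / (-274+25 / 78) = -285/362899 = 0.00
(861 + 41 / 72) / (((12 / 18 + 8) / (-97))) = -6017201/624 = -9642.95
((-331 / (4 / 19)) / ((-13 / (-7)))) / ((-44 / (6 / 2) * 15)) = 44023/11440 = 3.85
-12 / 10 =-6/5 = -1.20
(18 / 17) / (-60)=-3/170 = -0.02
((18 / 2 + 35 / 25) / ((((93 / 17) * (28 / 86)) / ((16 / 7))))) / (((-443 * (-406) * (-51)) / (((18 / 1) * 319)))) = -196768/23552095 = -0.01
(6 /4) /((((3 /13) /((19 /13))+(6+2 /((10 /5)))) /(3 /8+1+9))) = 4731/2176 = 2.17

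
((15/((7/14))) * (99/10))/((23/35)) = 10395/23 = 451.96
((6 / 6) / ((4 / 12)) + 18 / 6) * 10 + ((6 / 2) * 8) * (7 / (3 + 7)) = 384/5 = 76.80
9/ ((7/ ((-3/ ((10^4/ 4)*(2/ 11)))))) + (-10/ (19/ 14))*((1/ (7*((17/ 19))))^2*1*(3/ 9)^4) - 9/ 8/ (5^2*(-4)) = 208469/468180000 = 0.00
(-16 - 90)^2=11236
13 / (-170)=-13/170 = -0.08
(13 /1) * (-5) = -65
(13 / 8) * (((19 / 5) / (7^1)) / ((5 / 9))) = 2223/1400 = 1.59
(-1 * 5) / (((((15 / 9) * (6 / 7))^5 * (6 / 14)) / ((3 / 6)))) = -117649/120000 = -0.98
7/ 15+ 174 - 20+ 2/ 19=44053/285 = 154.57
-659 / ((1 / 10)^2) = -65900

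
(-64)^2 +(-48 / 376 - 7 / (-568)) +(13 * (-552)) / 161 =757077007/186872 = 4051.31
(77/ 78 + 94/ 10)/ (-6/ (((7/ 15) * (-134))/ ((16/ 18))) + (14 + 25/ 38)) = 36098461/51236835 = 0.70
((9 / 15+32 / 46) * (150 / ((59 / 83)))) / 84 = 61835/18998 = 3.25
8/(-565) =-0.01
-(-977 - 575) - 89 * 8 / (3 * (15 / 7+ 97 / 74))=7960768/5367 = 1483.28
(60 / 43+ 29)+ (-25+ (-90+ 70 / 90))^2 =45547579/3483 = 13077.11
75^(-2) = 1/5625 = 0.00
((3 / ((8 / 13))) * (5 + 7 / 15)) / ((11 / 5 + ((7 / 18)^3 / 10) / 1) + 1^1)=1554228/186967 = 8.31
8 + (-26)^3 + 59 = -17509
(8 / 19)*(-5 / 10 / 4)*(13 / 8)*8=-13/19 = -0.68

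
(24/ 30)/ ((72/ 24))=4/15 = 0.27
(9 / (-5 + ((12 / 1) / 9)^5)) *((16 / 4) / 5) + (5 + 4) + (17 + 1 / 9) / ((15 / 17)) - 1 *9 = 10.23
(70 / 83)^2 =4900/6889 = 0.71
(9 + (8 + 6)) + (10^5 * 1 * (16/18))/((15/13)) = 2080621/27 = 77060.04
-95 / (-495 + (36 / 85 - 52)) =8075/46459 = 0.17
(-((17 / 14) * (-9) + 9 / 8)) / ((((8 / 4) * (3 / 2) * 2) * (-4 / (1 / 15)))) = -61/2240 = -0.03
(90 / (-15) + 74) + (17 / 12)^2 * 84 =2839/12 = 236.58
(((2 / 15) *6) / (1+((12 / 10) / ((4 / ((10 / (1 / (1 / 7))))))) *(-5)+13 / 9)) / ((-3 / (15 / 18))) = -14/19 = -0.74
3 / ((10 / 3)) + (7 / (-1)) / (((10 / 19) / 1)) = -12.40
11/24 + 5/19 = 329/456 = 0.72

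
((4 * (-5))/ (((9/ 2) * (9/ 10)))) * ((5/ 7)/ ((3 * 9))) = -2000/15309 = -0.13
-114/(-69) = 38/23 = 1.65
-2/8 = -1/4 = -0.25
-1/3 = -0.33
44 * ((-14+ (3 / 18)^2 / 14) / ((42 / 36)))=-77605/147 = -527.93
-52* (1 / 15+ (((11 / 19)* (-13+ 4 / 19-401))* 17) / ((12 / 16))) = 509660996/1805 = 282360.66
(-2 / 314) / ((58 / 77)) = -77/9106 = -0.01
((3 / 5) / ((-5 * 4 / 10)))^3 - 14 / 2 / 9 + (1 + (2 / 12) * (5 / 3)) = 473/1000 = 0.47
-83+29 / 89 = -7358/89 = -82.67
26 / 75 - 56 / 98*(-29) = 8882/525 = 16.92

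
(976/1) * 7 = 6832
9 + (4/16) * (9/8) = 297/32 = 9.28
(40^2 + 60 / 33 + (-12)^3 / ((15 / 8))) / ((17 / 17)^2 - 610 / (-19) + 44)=710828/80575 = 8.82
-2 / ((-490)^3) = 1/58824500 = 0.00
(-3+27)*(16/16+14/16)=45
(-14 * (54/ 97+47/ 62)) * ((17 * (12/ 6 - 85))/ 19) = 78097439/57133 = 1366.94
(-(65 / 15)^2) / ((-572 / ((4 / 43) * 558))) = 806/473 = 1.70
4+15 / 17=83/17 = 4.88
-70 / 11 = -6.36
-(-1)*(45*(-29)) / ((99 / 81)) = -11745/11 = -1067.73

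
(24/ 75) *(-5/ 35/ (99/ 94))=-752/17325 = -0.04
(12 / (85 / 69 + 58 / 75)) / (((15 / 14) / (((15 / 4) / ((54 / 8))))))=32200/10377 = 3.10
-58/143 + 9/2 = 1171/286 = 4.09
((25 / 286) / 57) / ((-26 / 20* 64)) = -125/6781632 = 0.00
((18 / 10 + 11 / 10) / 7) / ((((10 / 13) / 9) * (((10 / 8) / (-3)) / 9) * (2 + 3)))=-20.94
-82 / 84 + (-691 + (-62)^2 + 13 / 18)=198623/63 = 3152.75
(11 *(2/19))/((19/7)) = 154/361 = 0.43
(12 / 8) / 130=3/260 = 0.01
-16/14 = -8/7 = -1.14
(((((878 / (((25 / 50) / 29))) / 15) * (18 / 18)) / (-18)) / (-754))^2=192721/3080025 = 0.06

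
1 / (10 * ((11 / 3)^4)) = 81/146410 = 0.00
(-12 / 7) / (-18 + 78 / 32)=64/581 = 0.11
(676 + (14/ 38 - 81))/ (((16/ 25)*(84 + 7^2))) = 2525/361 = 6.99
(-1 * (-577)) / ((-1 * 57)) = -577/57 = -10.12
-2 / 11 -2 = -24/11 = -2.18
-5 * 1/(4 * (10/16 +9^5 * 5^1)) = -2/472393 = 0.00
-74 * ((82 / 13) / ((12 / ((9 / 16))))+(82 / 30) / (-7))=153217/21840 = 7.02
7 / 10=0.70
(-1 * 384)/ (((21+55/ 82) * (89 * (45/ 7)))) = -73472/2372295 = -0.03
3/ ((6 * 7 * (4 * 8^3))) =1/28672 = 0.00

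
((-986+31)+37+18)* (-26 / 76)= 5850/19 = 307.89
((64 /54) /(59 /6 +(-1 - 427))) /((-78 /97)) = 3104/880659 = 0.00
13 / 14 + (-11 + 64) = 755/14 = 53.93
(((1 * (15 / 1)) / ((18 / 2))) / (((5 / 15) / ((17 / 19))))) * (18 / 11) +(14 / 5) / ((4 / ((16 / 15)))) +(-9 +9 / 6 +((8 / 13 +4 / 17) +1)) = 16752193/6928350 = 2.42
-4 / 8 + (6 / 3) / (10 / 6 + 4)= -5/34 = -0.15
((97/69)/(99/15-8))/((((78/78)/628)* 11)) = -304580/5313 = -57.33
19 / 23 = 0.83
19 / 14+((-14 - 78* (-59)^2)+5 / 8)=-15205681/56 = -271530.02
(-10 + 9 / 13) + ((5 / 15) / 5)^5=-91884362/9871875 = -9.31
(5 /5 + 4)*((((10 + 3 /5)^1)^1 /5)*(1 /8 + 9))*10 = 3869/4 = 967.25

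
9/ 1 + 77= 86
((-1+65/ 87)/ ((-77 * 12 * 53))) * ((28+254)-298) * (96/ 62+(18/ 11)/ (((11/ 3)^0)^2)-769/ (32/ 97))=25401461/132077484 = 0.19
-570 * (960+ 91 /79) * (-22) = 952174740/79 = 12052844.81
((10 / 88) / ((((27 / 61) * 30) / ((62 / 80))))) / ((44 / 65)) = 24583/2509056 = 0.01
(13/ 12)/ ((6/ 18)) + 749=3009/4 = 752.25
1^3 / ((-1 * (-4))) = 1/4 = 0.25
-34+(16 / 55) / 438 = -409522/12045 = -34.00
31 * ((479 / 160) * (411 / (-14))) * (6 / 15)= -6102939/5600 = -1089.81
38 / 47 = 0.81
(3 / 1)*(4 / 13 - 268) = -10440/13 = -803.08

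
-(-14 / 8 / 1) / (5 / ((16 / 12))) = 7/15 = 0.47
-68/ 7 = -9.71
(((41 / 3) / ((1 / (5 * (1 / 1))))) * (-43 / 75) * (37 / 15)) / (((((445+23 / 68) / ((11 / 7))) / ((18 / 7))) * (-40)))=1108927/50586375 = 0.02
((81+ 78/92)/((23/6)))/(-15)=-753/529 = -1.42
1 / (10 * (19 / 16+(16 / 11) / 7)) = 616/8595 = 0.07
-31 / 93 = -1/3 = -0.33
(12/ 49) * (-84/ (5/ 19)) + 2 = -2666/35 = -76.17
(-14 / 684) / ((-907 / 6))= 7/51699 = 0.00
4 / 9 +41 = 373/9 = 41.44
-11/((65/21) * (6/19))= -1463/130 = -11.25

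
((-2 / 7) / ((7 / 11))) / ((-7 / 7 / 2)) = 44/49 = 0.90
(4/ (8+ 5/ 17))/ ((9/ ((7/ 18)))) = 238/11421 = 0.02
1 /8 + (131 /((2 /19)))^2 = 12390243/8 = 1548780.38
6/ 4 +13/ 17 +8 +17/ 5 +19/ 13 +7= 48899/2210 = 22.13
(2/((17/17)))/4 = 1/2 = 0.50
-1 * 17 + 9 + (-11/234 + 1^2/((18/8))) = -593/78 = -7.60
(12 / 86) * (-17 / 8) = -51/172 = -0.30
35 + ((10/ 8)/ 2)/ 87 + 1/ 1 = 25061/696 = 36.01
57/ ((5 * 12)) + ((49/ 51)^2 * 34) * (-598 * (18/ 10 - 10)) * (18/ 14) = 13455543/68 = 197875.63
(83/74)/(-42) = -83/3108 = -0.03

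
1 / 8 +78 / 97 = 721/776 = 0.93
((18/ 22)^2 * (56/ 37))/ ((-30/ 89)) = -67284/22385 = -3.01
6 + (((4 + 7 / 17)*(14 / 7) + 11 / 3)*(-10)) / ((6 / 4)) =-11822/153 = -77.27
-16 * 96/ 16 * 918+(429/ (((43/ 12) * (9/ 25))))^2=41541328/1849 = 22466.92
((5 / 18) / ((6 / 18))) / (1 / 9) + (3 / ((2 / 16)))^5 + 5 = 7962636.50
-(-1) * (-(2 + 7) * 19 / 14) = -171/14 = -12.21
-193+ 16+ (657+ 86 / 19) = 9206/19 = 484.53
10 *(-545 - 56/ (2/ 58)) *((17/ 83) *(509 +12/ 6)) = -188421030/83 = -2270132.89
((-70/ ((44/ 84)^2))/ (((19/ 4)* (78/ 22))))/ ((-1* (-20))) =-2058/2717 = -0.76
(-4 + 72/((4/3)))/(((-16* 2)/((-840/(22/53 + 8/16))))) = 139125/97 = 1434.28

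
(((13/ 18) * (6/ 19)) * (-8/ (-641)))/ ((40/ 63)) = 273/60895 = 0.00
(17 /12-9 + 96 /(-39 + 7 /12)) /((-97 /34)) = 9775/2766 = 3.53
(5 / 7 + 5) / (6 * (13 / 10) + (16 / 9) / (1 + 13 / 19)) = 3600/5579 = 0.65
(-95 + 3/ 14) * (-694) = 460469/7 = 65781.29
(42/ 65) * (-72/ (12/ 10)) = -504/13 = -38.77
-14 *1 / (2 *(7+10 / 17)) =-0.92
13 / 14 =0.93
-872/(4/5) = -1090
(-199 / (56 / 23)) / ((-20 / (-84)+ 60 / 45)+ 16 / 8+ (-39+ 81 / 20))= 995/382 = 2.60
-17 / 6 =-2.83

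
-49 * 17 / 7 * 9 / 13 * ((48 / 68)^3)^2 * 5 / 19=-940584960/350704679 = -2.68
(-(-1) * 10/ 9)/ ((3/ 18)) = 20/3 = 6.67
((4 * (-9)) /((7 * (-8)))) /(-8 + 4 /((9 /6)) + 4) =-27/56 = -0.48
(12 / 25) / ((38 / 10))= 12/95 = 0.13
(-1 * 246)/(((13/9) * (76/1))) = -1107/494 = -2.24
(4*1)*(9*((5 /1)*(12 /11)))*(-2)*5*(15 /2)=-162000/11 = -14727.27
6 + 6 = 12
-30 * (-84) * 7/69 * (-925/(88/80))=-54390000/253 = -214980.24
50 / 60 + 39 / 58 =131/87 = 1.51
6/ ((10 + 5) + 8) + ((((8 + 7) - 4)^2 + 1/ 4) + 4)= 11547/92 = 125.51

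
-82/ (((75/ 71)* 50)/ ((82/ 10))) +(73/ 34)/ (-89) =-361840501/28368750 = -12.75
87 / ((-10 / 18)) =-156.60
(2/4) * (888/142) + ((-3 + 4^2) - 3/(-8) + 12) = 16189/568 = 28.50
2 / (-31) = -2/31 = -0.06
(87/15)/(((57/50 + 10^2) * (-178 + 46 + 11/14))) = -4060/9289709 = 0.00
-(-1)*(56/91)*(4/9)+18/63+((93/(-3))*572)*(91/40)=-330382477/8190 = -40339.74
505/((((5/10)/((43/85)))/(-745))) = -6471070/17 = -380651.18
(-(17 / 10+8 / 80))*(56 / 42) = -12/5 = -2.40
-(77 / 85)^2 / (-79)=5929/570775 = 0.01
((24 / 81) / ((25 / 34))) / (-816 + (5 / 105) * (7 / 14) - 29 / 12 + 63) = -7616/14276925 = 0.00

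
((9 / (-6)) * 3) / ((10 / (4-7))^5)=2187/200000 = 0.01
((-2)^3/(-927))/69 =8/63963 = 0.00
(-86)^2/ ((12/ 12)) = 7396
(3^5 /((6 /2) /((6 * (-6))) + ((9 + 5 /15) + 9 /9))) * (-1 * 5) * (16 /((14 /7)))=-38880/41 = -948.29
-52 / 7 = -7.43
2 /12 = 1/6 = 0.17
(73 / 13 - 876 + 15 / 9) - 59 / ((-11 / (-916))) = -2480396/429 = -5781.81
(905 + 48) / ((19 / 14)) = 13342/19 = 702.21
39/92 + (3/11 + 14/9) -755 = -6856027/9108 = -752.75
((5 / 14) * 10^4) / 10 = 2500/7 = 357.14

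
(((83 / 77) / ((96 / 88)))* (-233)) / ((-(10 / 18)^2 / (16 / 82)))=1044306/7175 = 145.55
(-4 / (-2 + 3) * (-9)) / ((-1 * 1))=-36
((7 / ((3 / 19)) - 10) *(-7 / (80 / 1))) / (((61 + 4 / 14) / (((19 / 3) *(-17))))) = 1630181/308880 = 5.28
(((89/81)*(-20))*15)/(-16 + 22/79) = 351550/16767 = 20.97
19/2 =9.50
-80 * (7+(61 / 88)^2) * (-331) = 95872495/484 = 198083.67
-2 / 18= -1/9 = -0.11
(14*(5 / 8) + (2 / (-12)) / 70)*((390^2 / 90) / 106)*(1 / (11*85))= 28223/189210 = 0.15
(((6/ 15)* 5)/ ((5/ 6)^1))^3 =1728/125 = 13.82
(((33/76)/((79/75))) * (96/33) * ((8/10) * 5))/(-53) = -7200/79553 = -0.09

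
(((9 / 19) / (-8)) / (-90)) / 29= 1/44080 = 0.00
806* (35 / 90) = 2821/9 = 313.44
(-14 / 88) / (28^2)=-1/4928 = 0.00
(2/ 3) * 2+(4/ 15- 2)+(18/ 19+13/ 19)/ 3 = 41/285 = 0.14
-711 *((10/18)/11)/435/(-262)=79/250734 = 0.00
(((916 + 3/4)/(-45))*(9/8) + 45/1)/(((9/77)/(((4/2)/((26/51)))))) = 741.14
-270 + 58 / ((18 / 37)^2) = -4039/162 = -24.93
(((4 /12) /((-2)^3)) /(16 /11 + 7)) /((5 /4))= -11/2790 = 0.00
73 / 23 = 3.17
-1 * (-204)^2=-41616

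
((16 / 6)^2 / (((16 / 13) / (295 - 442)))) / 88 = -637/66 = -9.65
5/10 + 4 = 9/2 = 4.50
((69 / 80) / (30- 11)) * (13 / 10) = 897/15200 = 0.06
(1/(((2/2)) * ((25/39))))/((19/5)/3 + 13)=117/1070 = 0.11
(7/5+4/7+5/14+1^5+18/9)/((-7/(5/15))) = -373/1470 = -0.25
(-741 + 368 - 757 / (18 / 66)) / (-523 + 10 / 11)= 103906/17229 = 6.03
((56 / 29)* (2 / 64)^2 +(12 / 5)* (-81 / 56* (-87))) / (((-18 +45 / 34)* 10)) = -667044997/368323200 = -1.81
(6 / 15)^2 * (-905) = -724/5 = -144.80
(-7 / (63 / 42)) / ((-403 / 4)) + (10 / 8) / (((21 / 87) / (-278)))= -24366611/16926 = -1439.60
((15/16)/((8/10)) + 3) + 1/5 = 1399/320 = 4.37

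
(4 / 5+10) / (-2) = -27/5 = -5.40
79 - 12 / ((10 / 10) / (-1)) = 91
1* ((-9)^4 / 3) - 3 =2184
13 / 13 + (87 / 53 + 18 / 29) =5014/1537 = 3.26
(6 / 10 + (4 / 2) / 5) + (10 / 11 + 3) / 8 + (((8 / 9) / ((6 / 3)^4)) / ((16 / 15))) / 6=9487/6336 = 1.50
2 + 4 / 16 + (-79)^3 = -1972147/4 = -493036.75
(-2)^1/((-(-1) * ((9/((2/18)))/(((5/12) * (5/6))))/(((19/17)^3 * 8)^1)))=-342950/3581577 = -0.10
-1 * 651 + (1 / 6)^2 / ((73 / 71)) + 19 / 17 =-649.86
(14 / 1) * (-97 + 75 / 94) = -63301/47 = -1346.83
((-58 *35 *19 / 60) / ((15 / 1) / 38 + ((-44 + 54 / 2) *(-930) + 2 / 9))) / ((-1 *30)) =73283/54072310 = 0.00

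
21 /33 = 7/11 = 0.64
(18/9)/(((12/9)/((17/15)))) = 17/10 = 1.70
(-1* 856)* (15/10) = -1284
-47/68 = -0.69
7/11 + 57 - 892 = -9178/11 = -834.36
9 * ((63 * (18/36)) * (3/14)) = 243/4 = 60.75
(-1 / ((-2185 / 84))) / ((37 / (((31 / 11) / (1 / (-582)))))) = -1515528/889295 = -1.70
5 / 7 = 0.71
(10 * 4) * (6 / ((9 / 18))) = 480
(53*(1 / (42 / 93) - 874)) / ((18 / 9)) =-646865/28 = -23102.32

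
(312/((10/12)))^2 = 3504384/25 = 140175.36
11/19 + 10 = 201/19 = 10.58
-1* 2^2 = -4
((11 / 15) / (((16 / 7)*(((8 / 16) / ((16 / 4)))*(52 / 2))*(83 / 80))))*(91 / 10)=1078/1245 = 0.87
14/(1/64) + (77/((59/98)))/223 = 11796218/13157 = 896.57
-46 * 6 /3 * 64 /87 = -5888/87 = -67.68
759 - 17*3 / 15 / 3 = 11368/15 = 757.87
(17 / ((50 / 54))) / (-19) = -459/475 = -0.97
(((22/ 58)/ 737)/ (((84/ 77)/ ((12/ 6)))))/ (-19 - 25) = -1/46632 = 0.00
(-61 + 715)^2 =427716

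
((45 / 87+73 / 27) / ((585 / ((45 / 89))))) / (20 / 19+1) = 3686/2717793 = 0.00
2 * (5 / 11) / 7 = 10/77 = 0.13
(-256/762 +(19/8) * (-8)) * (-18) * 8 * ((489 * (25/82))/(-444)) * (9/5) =-324221670/192659 = -1682.88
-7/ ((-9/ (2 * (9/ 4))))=7/2 = 3.50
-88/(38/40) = -92.63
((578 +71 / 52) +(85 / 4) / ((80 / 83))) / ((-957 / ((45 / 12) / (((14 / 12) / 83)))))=-622966875/3715712 = -167.66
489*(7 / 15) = 1141/5 = 228.20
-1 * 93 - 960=-1053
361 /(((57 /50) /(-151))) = -143450/3 = -47816.67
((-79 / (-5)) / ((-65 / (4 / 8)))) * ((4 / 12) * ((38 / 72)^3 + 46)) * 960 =-34017953/18954 = -1794.76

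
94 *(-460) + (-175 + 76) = -43339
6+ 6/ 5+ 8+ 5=101/5 = 20.20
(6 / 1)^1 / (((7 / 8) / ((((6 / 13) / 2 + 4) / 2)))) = 1320/91 = 14.51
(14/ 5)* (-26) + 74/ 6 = -907/15 = -60.47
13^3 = 2197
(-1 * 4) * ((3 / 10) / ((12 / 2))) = -1/5 = -0.20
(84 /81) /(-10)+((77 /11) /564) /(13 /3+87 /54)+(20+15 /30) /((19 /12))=331404617/25798770 = 12.85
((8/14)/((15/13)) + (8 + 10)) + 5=2467/105 = 23.50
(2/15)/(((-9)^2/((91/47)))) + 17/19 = 974243/1084995 = 0.90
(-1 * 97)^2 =9409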